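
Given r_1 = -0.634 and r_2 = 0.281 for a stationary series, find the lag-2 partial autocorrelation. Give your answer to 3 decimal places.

φ_{22} = (r_2 − r_1²) / (1 − r_1²)
r_1² = (-0.634)² = 0.401956
Numerator = 0.281 − 0.4020 = -0.1210; denominator = 1 − 0.4020 = 0.5980
φ_{22} = -0.1210 / 0.5980 = -0.202

-0.202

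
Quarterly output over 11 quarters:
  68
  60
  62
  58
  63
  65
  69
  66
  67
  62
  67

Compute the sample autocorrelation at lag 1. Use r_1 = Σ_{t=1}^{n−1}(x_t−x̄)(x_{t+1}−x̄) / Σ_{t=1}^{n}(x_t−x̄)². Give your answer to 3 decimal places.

Mean x̄ = (68 + 60 + 62 + 58 + 63 + 65 + 69 + 66 + 67 + 62 + 67)/11 = 64.2727
Numerator Σ_{t=1}^{10}(x_t−x̄)(x_{t+1}−x̄) = 19.0165
Denominator Σ(x_t−x̄)² = 124.1818
r_1 = 19.0165 / 124.1818 = 0.153

0.153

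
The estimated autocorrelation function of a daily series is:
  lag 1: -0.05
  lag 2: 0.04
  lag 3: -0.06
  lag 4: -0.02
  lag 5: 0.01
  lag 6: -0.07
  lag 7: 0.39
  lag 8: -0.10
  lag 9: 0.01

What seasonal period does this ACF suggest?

7

The largest autocorrelation is r_7 = 0.39; the remaining lags stay at or below 0.04.
The dominant spike at lag 7 indicates a seasonal period of 7.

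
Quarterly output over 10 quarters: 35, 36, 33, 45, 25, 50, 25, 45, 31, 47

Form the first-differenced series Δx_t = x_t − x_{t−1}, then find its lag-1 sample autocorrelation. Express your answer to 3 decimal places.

First differences Δx: 1, -3, 12, -20, 25, -25, 20, -14, 16
Mean of differences = 1.3333
Numerator Σ(Δx_t−Δx̄)(Δx_{t+1}−Δx̄) = -2403.1111
Denominator Σ(Δx_t−Δx̄)² = 2640.0000
r_1(Δx) = -2403.1111 / 2640.0000 = -0.910

-0.910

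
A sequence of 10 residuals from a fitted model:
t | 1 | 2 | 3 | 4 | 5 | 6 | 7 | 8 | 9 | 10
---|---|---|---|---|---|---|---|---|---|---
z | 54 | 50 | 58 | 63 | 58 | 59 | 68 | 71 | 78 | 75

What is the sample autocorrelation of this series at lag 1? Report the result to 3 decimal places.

0.675

Mean z̄ = (54 + 50 + 58 + 63 + 58 + 59 + 68 + 71 + 78 + 75)/10 = 63.4000
Numerator Σ_{t=1}^{9}(z_t−z̄)(z_{t+1}−z̄) = 521.4400
Denominator Σ(z_t−z̄)² = 772.4000
r_1 = 521.4400 / 772.4000 = 0.675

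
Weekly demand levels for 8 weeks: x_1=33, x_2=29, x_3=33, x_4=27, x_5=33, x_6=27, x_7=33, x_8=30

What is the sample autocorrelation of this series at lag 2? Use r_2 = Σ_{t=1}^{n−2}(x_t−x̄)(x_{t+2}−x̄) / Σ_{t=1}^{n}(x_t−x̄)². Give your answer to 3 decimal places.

Mean x̄ = (33 + 29 + 33 + 27 + 33 + 27 + 33 + 30)/8 = 30.6250
Deviations from mean: 2.3750, -1.6250, 2.3750, -3.6250, 2.3750, -3.6250, 2.3750, -0.6250
Numerator Σ_{t=1}^{6}(x_t−x̄)(x_{t+2}−x̄) = 38.2188
Denominator Σ(x_t−x̄)² = 51.8750
r_2 = 38.2188 / 51.8750 = 0.737

0.737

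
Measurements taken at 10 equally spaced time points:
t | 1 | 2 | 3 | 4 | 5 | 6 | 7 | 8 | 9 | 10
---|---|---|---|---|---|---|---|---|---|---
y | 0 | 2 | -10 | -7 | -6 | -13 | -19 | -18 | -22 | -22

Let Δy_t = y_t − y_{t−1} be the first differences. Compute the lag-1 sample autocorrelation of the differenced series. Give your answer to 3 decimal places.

First differences Δy: 2, -12, 3, 1, -7, -6, 1, -4, 0
Mean of differences = -2.4444
Numerator Σ(Δy_t−Δȳ)(Δy_{t+1}−Δȳ) = -96.6420
Denominator Σ(Δy_t−Δȳ)² = 206.2222
r_1(Δy) = -96.6420 / 206.2222 = -0.469

-0.469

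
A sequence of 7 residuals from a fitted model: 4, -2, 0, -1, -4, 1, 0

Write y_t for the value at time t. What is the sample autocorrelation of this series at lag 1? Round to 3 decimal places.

Mean ȳ = (4 − 2 + 0 − 1 − 4 + 1 + 0)/7 = -0.2857
Deviations from mean: 4.2857, -1.7143, 0.2857, -0.7143, -3.7143, 1.2857, 0.2857
Σ(y_t−ȳ)(y_{t+1}−ȳ) = (-7.3469) + (-0.4898) + (-0.2041) + (2.6531) + (-4.7755) + (0.3673) = -9.7959
Denominator Σ(y_t−ȳ)² = 37.4286
r_1 = -9.7959 / 37.4286 = -0.262

-0.262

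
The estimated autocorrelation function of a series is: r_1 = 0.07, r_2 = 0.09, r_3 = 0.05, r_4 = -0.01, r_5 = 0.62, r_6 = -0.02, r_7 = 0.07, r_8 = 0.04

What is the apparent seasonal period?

The largest autocorrelation is r_5 = 0.62; the remaining lags stay at or below 0.09.
The dominant spike at lag 5 indicates a seasonal period of 5.

5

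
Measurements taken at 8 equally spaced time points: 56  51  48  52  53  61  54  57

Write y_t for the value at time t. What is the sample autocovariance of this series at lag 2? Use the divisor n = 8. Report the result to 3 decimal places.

0.875

Mean ȳ = (56 + 51 + 48 + 52 + 53 + 61 + 54 + 57)/8 = 54.0000
Σ_{t=1}^{6}(y_t−ȳ)(y_{t+2}−ȳ) = 7.0000
γ_2 = 7.0000 / 8 = 0.875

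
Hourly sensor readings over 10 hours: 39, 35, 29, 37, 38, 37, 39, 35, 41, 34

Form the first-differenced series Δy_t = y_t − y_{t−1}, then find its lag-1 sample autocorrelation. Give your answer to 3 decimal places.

-0.409

First differences Δy: -4, -6, 8, 1, -1, 2, -4, 6, -7
Mean of differences = -0.5556
Numerator Σ(Δy_t−Δȳ)(Δy_{t+1}−Δȳ) = -89.9753
Denominator Σ(Δy_t−Δȳ)² = 220.2222
r_1(Δy) = -89.9753 / 220.2222 = -0.409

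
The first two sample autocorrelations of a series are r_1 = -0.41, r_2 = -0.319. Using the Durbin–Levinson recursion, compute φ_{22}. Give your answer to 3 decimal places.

-0.586

φ_{22} = (r_2 − r_1²) / (1 − r_1²)
r_1² = (-0.41)² = 0.1681
Numerator = -0.319 − 0.1681 = -0.4871; denominator = 1 − 0.1681 = 0.8319
φ_{22} = -0.4871 / 0.8319 = -0.586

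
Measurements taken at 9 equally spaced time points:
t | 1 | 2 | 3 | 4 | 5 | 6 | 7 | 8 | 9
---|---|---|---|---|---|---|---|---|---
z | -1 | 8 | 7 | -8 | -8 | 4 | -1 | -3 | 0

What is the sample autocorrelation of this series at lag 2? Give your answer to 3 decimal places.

-0.615

Mean z̄ = (-1 + 8 + 7 − 8 − 8 + 4 − 1 − 3 + 0)/9 = -0.2222
Σ(z_t−z̄)(z_{t+2}−z̄) = (-5.6173) + (-63.9506) + (-56.1728) + (-32.8395) + (6.0494) + (-11.7284) + (-0.1728) = -164.4321
Denominator Σ(z_t−z̄)² = 267.5556
r_2 = -164.4321 / 267.5556 = -0.615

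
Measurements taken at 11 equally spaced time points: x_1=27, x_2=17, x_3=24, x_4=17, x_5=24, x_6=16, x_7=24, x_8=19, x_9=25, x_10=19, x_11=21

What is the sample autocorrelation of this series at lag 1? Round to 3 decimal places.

Mean x̄ = (27 + 17 + 24 + 17 + 24 + 16 + 24 + 19 + 25 + 19 + 21)/11 = 21.1818
Numerator Σ_{t=1}^{10}(x_t−x̄)(x_{t+1}−x̄) = -111.3058
Denominator Σ(x_t−x̄)² = 143.6364
r_1 = -111.3058 / 143.6364 = -0.775

-0.775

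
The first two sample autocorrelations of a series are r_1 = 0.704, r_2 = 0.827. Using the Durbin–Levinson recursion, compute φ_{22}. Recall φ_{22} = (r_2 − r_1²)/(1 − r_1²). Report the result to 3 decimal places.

0.657

φ_{22} = (r_2 − r_1²) / (1 − r_1²)
r_1² = (0.704)² = 0.495616
Numerator = 0.827 − 0.4956 = 0.3314; denominator = 1 − 0.4956 = 0.5044
φ_{22} = 0.3314 / 0.5044 = 0.657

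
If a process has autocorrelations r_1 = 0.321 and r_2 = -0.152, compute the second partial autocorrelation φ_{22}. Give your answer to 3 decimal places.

φ_{22} = (r_2 − r_1²) / (1 − r_1²)
r_1² = (0.321)² = 0.103041
Numerator = -0.152 − 0.1030 = -0.2550; denominator = 1 − 0.1030 = 0.8970
φ_{22} = -0.2550 / 0.8970 = -0.284

-0.284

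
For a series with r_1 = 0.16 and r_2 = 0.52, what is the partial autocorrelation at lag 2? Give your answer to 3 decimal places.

φ_{22} = (r_2 − r_1²) / (1 − r_1²)
r_1² = (0.16)² = 0.0256
Numerator = 0.52 − 0.0256 = 0.4944; denominator = 1 − 0.0256 = 0.9744
φ_{22} = 0.4944 / 0.9744 = 0.507

0.507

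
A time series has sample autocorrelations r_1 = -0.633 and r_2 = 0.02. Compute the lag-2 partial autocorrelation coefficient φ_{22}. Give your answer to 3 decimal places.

-0.635

φ_{22} = (r_2 − r_1²) / (1 − r_1²)
r_1² = (-0.633)² = 0.400689
Numerator = 0.02 − 0.4007 = -0.3807; denominator = 1 − 0.4007 = 0.5993
φ_{22} = -0.3807 / 0.5993 = -0.635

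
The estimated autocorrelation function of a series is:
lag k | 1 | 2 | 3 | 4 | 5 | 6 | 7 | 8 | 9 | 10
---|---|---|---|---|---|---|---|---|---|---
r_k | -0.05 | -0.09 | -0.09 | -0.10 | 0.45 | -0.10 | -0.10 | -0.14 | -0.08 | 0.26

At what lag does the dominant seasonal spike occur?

5

The largest autocorrelation is r_5 = 0.45, with a weaker echo at lag 10 (0.26); the remaining lags stay at or below -0.05.
The dominant spike at lag 5 indicates a seasonal period of 5.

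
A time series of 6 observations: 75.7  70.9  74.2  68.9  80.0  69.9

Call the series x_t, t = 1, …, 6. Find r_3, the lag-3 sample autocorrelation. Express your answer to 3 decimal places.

-0.337

Mean x̄ = (75.7 + 70.9 + 74.2 + 68.9 + 80.0 + 69.9)/6 = 73.2667
Deviations from mean: 2.4333, -2.3667, 0.9333, -4.3667, 6.7333, -3.3667
Numerator Σ_{t=1}^{3}(x_t−x̄)(x_{t+3}−x̄) = -29.7033
Denominator Σ(x_t−x̄)² = 88.1333
r_3 = -29.7033 / 88.1333 = -0.337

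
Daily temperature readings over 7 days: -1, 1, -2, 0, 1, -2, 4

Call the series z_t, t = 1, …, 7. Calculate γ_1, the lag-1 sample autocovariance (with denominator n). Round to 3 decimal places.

Mean z̄ = (-1 + 1 − 2 + 0 + 1 − 2 + 4)/7 = 0.1429
Deviations: -1.1429, 0.8571, -2.1429, -0.1429, 0.8571, -2.1429, 3.8571
Σ_{t=1}^{6}(z_t−z̄)(z_{t+1}−z̄) = -12.7347
γ_1 = -12.7347 / 7 = -1.819

-1.819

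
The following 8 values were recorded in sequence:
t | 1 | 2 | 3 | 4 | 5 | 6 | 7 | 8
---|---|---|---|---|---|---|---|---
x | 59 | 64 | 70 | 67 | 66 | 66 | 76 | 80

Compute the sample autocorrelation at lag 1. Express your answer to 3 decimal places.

0.352

Mean x̄ = (59 + 64 + 70 + 67 + 66 + 66 + 76 + 80)/8 = 68.5000
Deviations from mean: -9.5000, -4.5000, 1.5000, -1.5000, -2.5000, -2.5000, 7.5000, 11.5000
Σ(x_t−x̄)(x_{t+1}−x̄) = (42.7500) + (-6.7500) + (-2.2500) + (3.7500) + (6.2500) + (-18.7500) + (86.2500) = 111.2500
Denominator Σ(x_t−x̄)² = 316.0000
r_1 = 111.2500 / 316.0000 = 0.352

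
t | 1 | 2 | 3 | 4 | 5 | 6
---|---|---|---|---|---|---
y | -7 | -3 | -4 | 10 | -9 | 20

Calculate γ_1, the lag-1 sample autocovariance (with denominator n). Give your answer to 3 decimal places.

Mean ȳ = (-7 − 3 − 4 + 10 − 9 + 20)/6 = 1.1667
Deviations: -8.1667, -4.1667, -5.1667, 8.8333, -10.1667, 18.8333
Σ_{t=1}^{5}(y_t−ȳ)(y_{t+1}−ȳ) = -271.3611
γ_1 = -271.3611 / 6 = -45.227

-45.227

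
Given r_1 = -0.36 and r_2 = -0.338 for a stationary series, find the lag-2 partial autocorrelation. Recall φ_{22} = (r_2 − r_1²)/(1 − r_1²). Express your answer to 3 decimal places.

φ_{22} = (r_2 − r_1²) / (1 − r_1²)
r_1² = (-0.36)² = 0.1296
Numerator = -0.338 − 0.1296 = -0.4676; denominator = 1 − 0.1296 = 0.8704
φ_{22} = -0.4676 / 0.8704 = -0.537

-0.537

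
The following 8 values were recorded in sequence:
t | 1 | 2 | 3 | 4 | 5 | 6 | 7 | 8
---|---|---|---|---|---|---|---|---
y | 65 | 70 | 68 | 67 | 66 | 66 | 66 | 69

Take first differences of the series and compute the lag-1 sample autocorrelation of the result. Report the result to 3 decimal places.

-0.134

First differences Δy: 5, -2, -1, -1, 0, 0, 3
Mean of differences = 0.5714
Numerator Σ(Δy_t−Δȳ)(Δy_{t+1}−Δȳ) = -5.0408
Denominator Σ(Δy_t−Δȳ)² = 37.7143
r_1(Δy) = -5.0408 / 37.7143 = -0.134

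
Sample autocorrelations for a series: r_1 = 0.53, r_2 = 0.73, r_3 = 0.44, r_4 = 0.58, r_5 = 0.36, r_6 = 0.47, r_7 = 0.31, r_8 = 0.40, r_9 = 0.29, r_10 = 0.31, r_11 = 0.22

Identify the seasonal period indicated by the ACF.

2

The largest autocorrelation is r_2 = 0.73, with a weaker echo at lag 4 (0.58); the remaining lags stay at or below 0.53.
The dominant spike at lag 2 indicates a seasonal period of 2.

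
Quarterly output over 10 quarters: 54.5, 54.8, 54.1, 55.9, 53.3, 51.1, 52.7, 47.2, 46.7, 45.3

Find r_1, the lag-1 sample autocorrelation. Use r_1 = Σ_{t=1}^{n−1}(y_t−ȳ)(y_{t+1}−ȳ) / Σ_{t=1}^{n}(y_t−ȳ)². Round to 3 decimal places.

0.624

Mean ȳ = (54.5 + 54.8 + 54.1 + 55.9 + 53.3 + 51.1 + 52.7 + 47.2 + 46.7 + 45.3)/10 = 51.5600
Numerator Σ_{t=1}^{9}(y_t−ȳ)(y_{t+1}−ȳ) = 81.6484
Denominator Σ(y_t−ȳ)² = 130.7840
r_1 = 81.6484 / 130.7840 = 0.624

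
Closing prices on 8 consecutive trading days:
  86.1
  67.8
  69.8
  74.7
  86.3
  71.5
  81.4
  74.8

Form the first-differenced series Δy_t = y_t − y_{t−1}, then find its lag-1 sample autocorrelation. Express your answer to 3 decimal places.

-0.398

First differences Δy: -18.3, 2.0, 4.9, 11.6, -14.8, 9.9, -6.6
Mean of differences = -1.6143
Numerator Σ(Δy_t−Δȳ)(Δy_{t+1}−Δȳ) = -334.1516
Denominator Σ(Δy_t−Δȳ)² = 839.8286
r_1(Δy) = -334.1516 / 839.8286 = -0.398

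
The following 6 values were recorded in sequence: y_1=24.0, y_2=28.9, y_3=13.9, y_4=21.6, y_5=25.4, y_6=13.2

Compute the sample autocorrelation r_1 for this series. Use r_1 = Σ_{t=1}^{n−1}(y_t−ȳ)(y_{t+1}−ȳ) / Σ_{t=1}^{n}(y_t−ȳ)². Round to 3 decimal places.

-0.343

Mean ȳ = (24.0 + 28.9 + 13.9 + 21.6 + 25.4 + 13.2)/6 = 21.1667
Deviations from mean: 2.8333, 7.7333, -7.2667, 0.4333, 4.2333, -7.9667
Σ(y_t−ȳ)(y_{t+1}−ȳ) = (21.9111) + (-56.1956) + (-3.1489) + (1.8344) + (-33.7256) = -69.3244
Denominator Σ(y_t−ȳ)² = 202.2133
r_1 = -69.3244 / 202.2133 = -0.343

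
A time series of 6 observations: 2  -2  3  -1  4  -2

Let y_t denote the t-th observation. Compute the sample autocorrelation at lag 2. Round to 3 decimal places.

Mean ȳ = (2 − 2 + 3 − 1 + 4 − 2)/6 = 0.6667
Deviations from mean: 1.3333, -2.6667, 2.3333, -1.6667, 3.3333, -2.6667
Σ(y_t−ȳ)(y_{t+2}−ȳ) = (3.1111) + (4.4444) + (7.7778) + (4.4444) = 19.7778
Denominator Σ(y_t−ȳ)² = 35.3333
r_2 = 19.7778 / 35.3333 = 0.560

0.560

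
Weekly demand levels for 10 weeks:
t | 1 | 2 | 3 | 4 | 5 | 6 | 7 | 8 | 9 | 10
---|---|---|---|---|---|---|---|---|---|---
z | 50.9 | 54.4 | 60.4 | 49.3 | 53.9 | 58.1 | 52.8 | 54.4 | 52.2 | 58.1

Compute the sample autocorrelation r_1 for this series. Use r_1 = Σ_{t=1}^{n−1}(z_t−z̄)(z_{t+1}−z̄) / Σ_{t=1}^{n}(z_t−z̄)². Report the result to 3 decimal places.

-0.402

Mean z̄ = (50.9 + 54.4 + 60.4 + 49.3 + 53.9 + 58.1 + 52.8 + 54.4 + 52.2 + 58.1)/10 = 54.4500
Numerator Σ_{t=1}^{9}(z_t−z̄)(z_{t+1}−z̄) = -43.9775
Denominator Σ(z_t−z̄)² = 109.2650
r_1 = -43.9775 / 109.2650 = -0.402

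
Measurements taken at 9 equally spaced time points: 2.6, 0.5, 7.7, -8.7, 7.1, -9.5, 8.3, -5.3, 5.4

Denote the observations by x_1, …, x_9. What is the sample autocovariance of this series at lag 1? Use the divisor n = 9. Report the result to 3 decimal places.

-38.158

Mean x̄ = (2.6 + 0.5 + 7.7 − 8.7 + 7.1 − 9.5 + 8.3 − 5.3 + 5.4)/9 = 0.9000
Σ_{t=1}^{8}(x_t−x̄)(x_{t+1}−x̄) = -343.4200
γ_1 = -343.4200 / 9 = -38.158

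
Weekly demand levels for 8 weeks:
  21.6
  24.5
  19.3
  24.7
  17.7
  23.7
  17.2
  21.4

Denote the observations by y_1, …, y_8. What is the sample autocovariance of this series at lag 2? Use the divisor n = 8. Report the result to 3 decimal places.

Mean ȳ = (21.6 + 24.5 + 19.3 + 24.7 + 17.7 + 23.7 + 17.2 + 21.4)/8 = 21.2625
Deviations: 0.3375, 3.2375, -1.9625, 3.4375, -3.5625, 2.4375, -4.0625, 0.1375
Σ_{t=1}^{6}(y_t−ȳ)(y_{t+2}−ȳ) = 40.6447
γ_2 = 40.6447 / 8 = 5.081

5.081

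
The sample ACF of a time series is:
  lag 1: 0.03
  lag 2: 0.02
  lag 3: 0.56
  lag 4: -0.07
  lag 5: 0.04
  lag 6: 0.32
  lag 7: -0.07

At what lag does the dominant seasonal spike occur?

The largest autocorrelation is r_3 = 0.56, with a weaker echo at lag 6 (0.32); the remaining lags stay at or below 0.04.
The dominant spike at lag 3 indicates a seasonal period of 3.

3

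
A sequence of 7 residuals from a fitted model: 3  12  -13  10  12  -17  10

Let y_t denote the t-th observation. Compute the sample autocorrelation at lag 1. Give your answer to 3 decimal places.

Mean ȳ = (3 + 12 − 13 + 10 + 12 − 17 + 10)/7 = 2.4286
Numerator Σ_{t=1}^{6}(y_t−ȳ)(y_{t+1}−ȳ) = -519.6122
Denominator Σ(y_t−ȳ)² = 913.7143
r_1 = -519.6122 / 913.7143 = -0.569

-0.569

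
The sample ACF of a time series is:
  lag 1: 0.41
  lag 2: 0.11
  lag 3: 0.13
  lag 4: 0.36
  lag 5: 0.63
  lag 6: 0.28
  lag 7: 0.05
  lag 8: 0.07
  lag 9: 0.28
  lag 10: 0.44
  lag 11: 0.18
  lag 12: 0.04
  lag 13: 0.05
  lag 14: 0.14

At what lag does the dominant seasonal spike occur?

5

The largest autocorrelation is r_5 = 0.63, with a weaker echo at lag 10 (0.44); the remaining lags stay at or below 0.41. The elevated value at lag 1 (0.41), dropping to 0.11 at lag 2, reflects decaying short-term dependence rather than seasonality.
The dominant spike at lag 5 indicates a seasonal period of 5.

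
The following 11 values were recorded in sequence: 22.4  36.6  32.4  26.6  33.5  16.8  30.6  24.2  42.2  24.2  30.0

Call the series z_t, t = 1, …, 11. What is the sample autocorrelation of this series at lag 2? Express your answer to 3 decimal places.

0.248

Mean z̄ = (22.4 + 36.6 + 32.4 + 26.6 + 33.5 + 16.8 + 30.6 + 24.2 + 42.2 + 24.2 + 30.0)/11 = 29.0455
Numerator Σ_{t=1}^{9}(z_t−z̄)(z_{t+2}−z̄) = 126.8659
Denominator Σ(z_t−z̄)² = 511.5873
r_2 = 126.8659 / 511.5873 = 0.248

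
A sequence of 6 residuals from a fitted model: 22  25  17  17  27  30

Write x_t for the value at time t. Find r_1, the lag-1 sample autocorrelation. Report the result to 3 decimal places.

0.183

Mean x̄ = (22 + 25 + 17 + 17 + 27 + 30)/6 = 23.0000
Numerator Σ_{t=1}^{5}(x_t−x̄)(x_{t+1}−x̄) = 26.0000
Denominator Σ(x_t−x̄)² = 142.0000
r_1 = 26.0000 / 142.0000 = 0.183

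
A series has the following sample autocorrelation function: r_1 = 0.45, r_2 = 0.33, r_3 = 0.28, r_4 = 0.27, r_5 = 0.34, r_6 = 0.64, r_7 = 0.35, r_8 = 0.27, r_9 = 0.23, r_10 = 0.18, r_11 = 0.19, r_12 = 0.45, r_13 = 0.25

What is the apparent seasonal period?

6

The largest autocorrelation is r_6 = 0.64; the remaining lags stay at or below 0.45. The elevated value at lag 1 (0.45), dropping to 0.33 at lag 2, reflects decaying short-term dependence rather than seasonality.
The dominant spike at lag 6 indicates a seasonal period of 6.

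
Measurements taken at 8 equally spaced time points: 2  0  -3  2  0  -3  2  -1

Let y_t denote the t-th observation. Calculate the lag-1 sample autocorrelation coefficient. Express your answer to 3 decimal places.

Mean ȳ = (2 + 0 − 3 + 2 + 0 − 3 + 2 − 1)/8 = -0.1250
Σ(y_t−ȳ)(y_{t+1}−ȳ) = (0.2656) + (-0.3594) + (-6.1094) + (0.2656) + (-0.3594) + (-6.1094) + (-1.8594) = -14.2656
Denominator Σ(y_t−ȳ)² = 30.8750
r_1 = -14.2656 / 30.8750 = -0.462

-0.462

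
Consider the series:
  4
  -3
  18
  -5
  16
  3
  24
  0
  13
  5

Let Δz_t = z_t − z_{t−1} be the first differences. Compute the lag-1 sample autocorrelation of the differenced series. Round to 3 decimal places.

-0.896

First differences Δz: -7, 21, -23, 21, -13, 21, -24, 13, -8
Mean of differences = 0.1111
Numerator Σ(Δz_t−Δz̄)(Δz_{t+1}−Δz̄) = -2580.7901
Denominator Σ(Δz_t−Δz̄)² = 2878.8889
r_1(Δz) = -2580.7901 / 2878.8889 = -0.896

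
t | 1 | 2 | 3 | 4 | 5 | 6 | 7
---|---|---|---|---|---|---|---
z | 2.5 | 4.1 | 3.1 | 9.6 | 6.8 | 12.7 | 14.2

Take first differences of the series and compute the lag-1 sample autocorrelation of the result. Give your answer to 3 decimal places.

First differences Δz: 1.6, -1.0, 6.5, -2.8, 5.9, 1.5
Mean of differences = 1.9500
Numerator Σ(Δz_t−Δz̄)(Δz_{t+1}−Δz̄) = -54.5425
Denominator Σ(Δz_t−Δz̄)² = 67.8950
r_1(Δz) = -54.5425 / 67.8950 = -0.803

-0.803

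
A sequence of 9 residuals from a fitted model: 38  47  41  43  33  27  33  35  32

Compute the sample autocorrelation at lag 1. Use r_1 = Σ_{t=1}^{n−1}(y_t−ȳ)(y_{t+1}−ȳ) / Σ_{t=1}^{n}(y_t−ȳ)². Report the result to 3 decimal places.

0.473

Mean ȳ = (38 + 47 + 41 + 43 + 33 + 27 + 33 + 35 + 32)/9 = 36.5556
Numerator Σ_{t=1}^{8}(y_t−ȳ)(y_{t+1}−ȳ) = 147.8025
Denominator Σ(y_t−ȳ)² = 312.2222
r_1 = 147.8025 / 312.2222 = 0.473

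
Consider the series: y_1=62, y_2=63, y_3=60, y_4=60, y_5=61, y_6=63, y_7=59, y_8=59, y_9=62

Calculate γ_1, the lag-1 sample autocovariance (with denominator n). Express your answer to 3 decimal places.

-0.111

Mean ȳ = (62 + 63 + 60 + 60 + 61 + 63 + 59 + 59 + 62)/9 = 61.0000
Σ_{t=1}^{8}(y_t−ȳ)(y_{t+1}−ȳ) = -1.0000
γ_1 = -1.0000 / 9 = -0.111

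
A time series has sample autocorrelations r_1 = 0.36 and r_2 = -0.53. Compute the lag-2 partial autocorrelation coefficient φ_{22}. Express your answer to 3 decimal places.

-0.758

φ_{22} = (r_2 − r_1²) / (1 − r_1²)
r_1² = (0.36)² = 0.1296
Numerator = -0.53 − 0.1296 = -0.6596; denominator = 1 − 0.1296 = 0.8704
φ_{22} = -0.6596 / 0.8704 = -0.758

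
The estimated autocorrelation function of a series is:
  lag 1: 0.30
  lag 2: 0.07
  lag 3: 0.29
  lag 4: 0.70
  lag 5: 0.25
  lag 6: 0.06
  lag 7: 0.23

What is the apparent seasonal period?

The largest autocorrelation is r_4 = 0.70; the remaining lags stay at or below 0.30. The elevated value at lag 1 (0.30), dropping to 0.07 at lag 2, reflects decaying short-term dependence rather than seasonality.
The dominant spike at lag 4 indicates a seasonal period of 4.

4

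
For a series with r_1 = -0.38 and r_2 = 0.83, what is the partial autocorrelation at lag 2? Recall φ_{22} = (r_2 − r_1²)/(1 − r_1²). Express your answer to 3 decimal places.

0.801

φ_{22} = (r_2 − r_1²) / (1 − r_1²)
r_1² = (-0.38)² = 0.1444
Numerator = 0.83 − 0.1444 = 0.6856; denominator = 1 − 0.1444 = 0.8556
φ_{22} = 0.6856 / 0.8556 = 0.801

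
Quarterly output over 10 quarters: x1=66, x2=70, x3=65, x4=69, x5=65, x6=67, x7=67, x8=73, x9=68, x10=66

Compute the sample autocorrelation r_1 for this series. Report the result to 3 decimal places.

Mean x̄ = (66 + 70 + 65 + 69 + 65 + 67 + 67 + 73 + 68 + 66)/10 = 67.6000
Numerator Σ_{t=1}^{9}(x_t−x̄)(x_{t+1}−x̄) = -17.1600
Denominator Σ(x_t−x̄)² = 56.4000
r_1 = -17.1600 / 56.4000 = -0.304

-0.304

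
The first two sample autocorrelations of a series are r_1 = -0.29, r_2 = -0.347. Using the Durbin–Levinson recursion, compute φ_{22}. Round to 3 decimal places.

-0.471

φ_{22} = (r_2 − r_1²) / (1 − r_1²)
r_1² = (-0.29)² = 0.0841
Numerator = -0.347 − 0.0841 = -0.4311; denominator = 1 − 0.0841 = 0.9159
φ_{22} = -0.4311 / 0.9159 = -0.471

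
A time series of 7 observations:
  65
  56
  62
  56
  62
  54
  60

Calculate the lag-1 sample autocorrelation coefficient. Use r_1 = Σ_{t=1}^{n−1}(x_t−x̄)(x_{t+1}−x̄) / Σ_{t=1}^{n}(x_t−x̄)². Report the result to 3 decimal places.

-0.653

Mean x̄ = (65 + 56 + 62 + 56 + 62 + 54 + 60)/7 = 59.2857
Deviations from mean: 5.7143, -3.2857, 2.7143, -3.2857, 2.7143, -5.2857, 0.7143
Σ(x_t−x̄)(x_{t+1}−x̄) = (-18.7755) + (-8.9184) + (-8.9184) + (-8.9184) + (-14.3469) + (-3.7755) = -63.6531
Denominator Σ(x_t−x̄)² = 97.4286
r_1 = -63.6531 / 97.4286 = -0.653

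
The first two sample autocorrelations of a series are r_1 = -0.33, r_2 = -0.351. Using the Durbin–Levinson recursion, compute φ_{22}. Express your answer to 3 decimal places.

-0.516

φ_{22} = (r_2 − r_1²) / (1 − r_1²)
r_1² = (-0.33)² = 0.1089
Numerator = -0.351 − 0.1089 = -0.4599; denominator = 1 − 0.1089 = 0.8911
φ_{22} = -0.4599 / 0.8911 = -0.516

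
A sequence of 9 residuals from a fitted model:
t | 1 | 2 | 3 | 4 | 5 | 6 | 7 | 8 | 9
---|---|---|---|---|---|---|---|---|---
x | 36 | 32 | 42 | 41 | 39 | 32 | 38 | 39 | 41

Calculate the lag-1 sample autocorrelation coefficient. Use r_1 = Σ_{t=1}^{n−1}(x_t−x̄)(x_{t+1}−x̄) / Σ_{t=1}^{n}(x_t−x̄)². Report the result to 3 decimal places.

Mean x̄ = (36 + 32 + 42 + 41 + 39 + 32 + 38 + 39 + 41)/9 = 37.7778
Numerator Σ_{t=1}^{8}(x_t−x̄)(x_{t+1}−x̄) = -0.7160
Denominator Σ(x_t−x̄)² = 111.5556
r_1 = -0.7160 / 111.5556 = -0.006

-0.006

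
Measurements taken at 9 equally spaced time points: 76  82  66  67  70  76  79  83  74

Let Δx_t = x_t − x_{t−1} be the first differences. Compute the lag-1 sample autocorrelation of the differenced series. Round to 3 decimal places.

First differences Δx: 6, -16, 1, 3, 6, 3, 4, -9
Mean of differences = -0.2500
Numerator Σ(Δx_t−Δx̄)(Δx_{t+1}−Δx̄) = -96.8125
Denominator Σ(Δx_t−Δx̄)² = 443.5000
r_1(Δx) = -96.8125 / 443.5000 = -0.218

-0.218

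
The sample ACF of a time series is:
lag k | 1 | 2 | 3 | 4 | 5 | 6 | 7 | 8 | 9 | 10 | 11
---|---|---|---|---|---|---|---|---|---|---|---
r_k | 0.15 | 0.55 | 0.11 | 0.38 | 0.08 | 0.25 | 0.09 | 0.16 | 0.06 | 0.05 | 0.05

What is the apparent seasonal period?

The largest autocorrelation is r_2 = 0.55, with weaker echoes at lags 4 (0.38), 6 (0.25) and 8 (0.16); the remaining lags stay at or below 0.15.
The dominant spike at lag 2 indicates a seasonal period of 2.

2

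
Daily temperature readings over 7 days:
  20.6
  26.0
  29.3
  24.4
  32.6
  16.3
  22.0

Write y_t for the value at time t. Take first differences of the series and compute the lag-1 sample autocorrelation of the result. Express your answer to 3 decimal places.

-0.613

First differences Δy: 5.4, 3.3, -4.9, 8.2, -16.3, 5.7
Mean of differences = 0.2333
Numerator Σ(Δy_t−Δȳ)(Δy_{t+1}−Δȳ) = -262.8911
Denominator Σ(Δy_t−Δȳ)² = 429.1533
r_1(Δy) = -262.8911 / 429.1533 = -0.613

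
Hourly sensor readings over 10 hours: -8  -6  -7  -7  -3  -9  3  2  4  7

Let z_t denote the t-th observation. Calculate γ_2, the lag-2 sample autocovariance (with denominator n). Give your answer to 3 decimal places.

11.908

Mean z̄ = (-8 − 6 − 7 − 7 − 3 − 9 + 3 + 2 + 4 + 7)/10 = -2.4000
Σ_{t=1}^{8}(z_t−z̄)(z_{t+2}−z̄) = 119.0800
γ_2 = 119.0800 / 10 = 11.908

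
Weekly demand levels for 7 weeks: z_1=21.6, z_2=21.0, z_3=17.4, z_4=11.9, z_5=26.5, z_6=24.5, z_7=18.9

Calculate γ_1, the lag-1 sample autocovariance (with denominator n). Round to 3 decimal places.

-1.241

Mean z̄ = (21.6 + 21.0 + 17.4 + 11.9 + 26.5 + 24.5 + 18.9)/7 = 20.2571
Deviations: 1.3429, 0.7429, -2.8571, -8.3571, 6.2429, 4.2429, -1.3571
Σ_{t=1}^{6}(z_t−z̄)(z_{t+1}−z̄) = -8.6904
γ_1 = -8.6904 / 7 = -1.241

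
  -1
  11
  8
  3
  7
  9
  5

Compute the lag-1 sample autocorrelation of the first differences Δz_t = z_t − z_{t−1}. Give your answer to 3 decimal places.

First differences Δz: 12, -3, -5, 4, 2, -4
Mean of differences = 1.0000
Numerator Σ(Δz_t−Δz̄)(Δz_{t+1}−Δz̄) = -40.0000
Denominator Σ(Δz_t−Δz̄)² = 208.0000
r_1(Δz) = -40.0000 / 208.0000 = -0.192

-0.192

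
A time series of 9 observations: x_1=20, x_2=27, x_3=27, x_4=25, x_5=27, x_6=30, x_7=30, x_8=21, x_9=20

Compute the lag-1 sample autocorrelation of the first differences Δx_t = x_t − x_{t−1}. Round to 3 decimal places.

0.074

First differences Δx: 7, 0, -2, 2, 3, 0, -9, -1
Mean of differences = 0.0000
Numerator Σ(Δx_t−Δx̄)(Δx_{t+1}−Δx̄) = 11.0000
Denominator Σ(Δx_t−Δx̄)² = 148.0000
r_1(Δx) = 11.0000 / 148.0000 = 0.074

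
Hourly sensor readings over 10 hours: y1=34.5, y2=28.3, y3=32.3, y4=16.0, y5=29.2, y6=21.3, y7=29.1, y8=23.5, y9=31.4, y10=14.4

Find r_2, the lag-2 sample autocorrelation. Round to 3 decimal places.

Mean ȳ = (34.5 + 28.3 + 32.3 + 16.0 + 29.2 + 21.3 + 29.1 + 23.5 + 31.4 + 14.4)/10 = 26.0000
Numerator Σ_{t=1}^{8}(y_t−ȳ)(y_{t+2}−ȳ) = 165.1200
Denominator Σ(y_t−ȳ)² = 429.1400
r_2 = 165.1200 / 429.1400 = 0.385

0.385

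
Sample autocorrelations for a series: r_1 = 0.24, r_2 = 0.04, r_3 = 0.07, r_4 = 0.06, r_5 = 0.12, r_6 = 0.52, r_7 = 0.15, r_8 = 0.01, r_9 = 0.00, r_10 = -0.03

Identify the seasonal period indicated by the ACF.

6

The largest autocorrelation is r_6 = 0.52; the remaining lags stay at or below 0.24. The elevated value at lag 1 (0.24), dropping to 0.04 at lag 2, reflects decaying short-term dependence rather than seasonality.
The dominant spike at lag 6 indicates a seasonal period of 6.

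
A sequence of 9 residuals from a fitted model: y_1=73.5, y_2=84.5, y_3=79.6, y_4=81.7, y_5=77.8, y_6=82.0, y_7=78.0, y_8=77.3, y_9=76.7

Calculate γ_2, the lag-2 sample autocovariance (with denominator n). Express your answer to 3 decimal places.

Mean ȳ = (73.5 + 84.5 + 79.6 + 81.7 + 77.8 + 82.0 + 78.0 + 77.3 + 76.7)/9 = 79.0111
Σ_{t=1}^{7}(y_t−ȳ)(y_{t+2}−ȳ) = 17.2842
γ_2 = 17.2842 / 9 = 1.920

1.920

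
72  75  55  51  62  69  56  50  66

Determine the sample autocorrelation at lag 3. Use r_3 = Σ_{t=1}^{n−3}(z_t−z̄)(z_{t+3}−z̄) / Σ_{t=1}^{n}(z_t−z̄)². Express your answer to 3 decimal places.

-0.097

Mean z̄ = (72 + 75 + 55 + 51 + 62 + 69 + 56 + 50 + 66)/9 = 61.7778
Σ(z_t−z̄)(z_{t+3}−z̄) = (-110.1728) + (2.9383) + (-48.9506) + (62.2716) + (-2.6173) + (30.4938) = -66.0370
Denominator Σ(z_t−z̄)² = 683.5556
r_3 = -66.0370 / 683.5556 = -0.097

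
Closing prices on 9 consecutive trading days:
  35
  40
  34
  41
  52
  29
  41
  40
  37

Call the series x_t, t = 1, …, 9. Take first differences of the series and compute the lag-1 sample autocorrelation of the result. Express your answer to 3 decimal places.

First differences Δx: 5, -6, 7, 11, -23, 12, -1, -3
Mean of differences = 0.2500
Numerator Σ(Δx_t−Δx̄)(Δx_{t+1}−Δx̄) = -533.0625
Denominator Σ(Δx_t−Δx̄)² = 913.5000
r_1(Δx) = -533.0625 / 913.5000 = -0.584

-0.584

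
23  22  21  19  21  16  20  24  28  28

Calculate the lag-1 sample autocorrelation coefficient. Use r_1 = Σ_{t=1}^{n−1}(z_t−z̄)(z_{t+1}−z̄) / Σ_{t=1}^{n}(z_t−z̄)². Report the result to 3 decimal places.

0.540

Mean z̄ = (23 + 22 + 21 + 19 + 21 + 16 + 20 + 24 + 28 + 28)/10 = 22.2000
Numerator Σ_{t=1}^{9}(z_t−z̄)(z_{t+1}−z̄) = 68.9600
Denominator Σ(z_t−z̄)² = 127.6000
r_1 = 68.9600 / 127.6000 = 0.540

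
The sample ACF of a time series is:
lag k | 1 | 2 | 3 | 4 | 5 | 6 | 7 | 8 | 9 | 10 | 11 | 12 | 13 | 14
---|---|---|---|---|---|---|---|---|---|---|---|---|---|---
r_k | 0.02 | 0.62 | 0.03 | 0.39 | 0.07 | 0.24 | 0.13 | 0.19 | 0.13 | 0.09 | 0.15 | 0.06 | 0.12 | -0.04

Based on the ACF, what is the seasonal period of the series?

2

The largest autocorrelation is r_2 = 0.62, with weaker echoes at lags 4 (0.39), 6 (0.24) and 8 (0.19); the remaining lags stay at or below 0.15.
The dominant spike at lag 2 indicates a seasonal period of 2.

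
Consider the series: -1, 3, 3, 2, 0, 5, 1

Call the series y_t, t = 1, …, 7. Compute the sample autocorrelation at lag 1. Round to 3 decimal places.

Mean ȳ = (-1 + 3 + 3 + 2 + 0 + 5 + 1)/7 = 1.8571
Deviations from mean: -2.8571, 1.1429, 1.1429, 0.1429, -1.8571, 3.1429, -0.8571
Σ(y_t−ȳ)(y_{t+1}−ȳ) = (-3.2653) + (1.3061) + (0.1633) + (-0.2653) + (-5.8367) + (-2.6939) = -10.5918
Denominator Σ(y_t−ȳ)² = 24.8571
r_1 = -10.5918 / 24.8571 = -0.426

-0.426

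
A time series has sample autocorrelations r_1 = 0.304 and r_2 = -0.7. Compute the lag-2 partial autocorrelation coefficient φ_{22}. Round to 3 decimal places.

-0.873

φ_{22} = (r_2 − r_1²) / (1 − r_1²)
r_1² = (0.304)² = 0.092416
Numerator = -0.7 − 0.0924 = -0.7924; denominator = 1 − 0.0924 = 0.9076
φ_{22} = -0.7924 / 0.9076 = -0.873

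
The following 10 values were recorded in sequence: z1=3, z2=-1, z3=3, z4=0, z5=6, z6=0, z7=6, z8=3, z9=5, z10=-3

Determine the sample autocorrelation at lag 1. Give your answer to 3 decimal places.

Mean z̄ = (3 − 1 + 3 + 0 + 6 + 0 + 6 + 3 + 5 − 3)/10 = 2.2000
Numerator Σ_{t=1}^{9}(z_t−z̄)(z_{t+1}−z̄) = -41.2400
Denominator Σ(z_t−z̄)² = 85.6000
r_1 = -41.2400 / 85.6000 = -0.482

-0.482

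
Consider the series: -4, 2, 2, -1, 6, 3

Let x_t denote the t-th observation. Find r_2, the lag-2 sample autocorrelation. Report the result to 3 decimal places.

Mean x̄ = (-4 + 2 + 2 − 1 + 6 + 3)/6 = 1.3333
Deviations from mean: -5.3333, 0.6667, 0.6667, -2.3333, 4.6667, 1.6667
Σ(x_t−x̄)(x_{t+2}−x̄) = (-3.5556) + (-1.5556) + (3.1111) + (-3.8889) = -5.8889
Denominator Σ(x_t−x̄)² = 59.3333
r_2 = -5.8889 / 59.3333 = -0.099

-0.099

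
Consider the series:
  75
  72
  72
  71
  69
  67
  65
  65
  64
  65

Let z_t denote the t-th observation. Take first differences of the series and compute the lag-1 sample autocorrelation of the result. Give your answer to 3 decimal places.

First differences Δz: -3, 0, -1, -2, -2, -2, 0, -1, 1
Mean of differences = -1.1111
Numerator Σ(Δz_t−Δz̄)(Δz_{t+1}−Δz̄) = -1.1235
Denominator Σ(Δz_t−Δz̄)² = 12.8889
r_1(Δz) = -1.1235 / 12.8889 = -0.087

-0.087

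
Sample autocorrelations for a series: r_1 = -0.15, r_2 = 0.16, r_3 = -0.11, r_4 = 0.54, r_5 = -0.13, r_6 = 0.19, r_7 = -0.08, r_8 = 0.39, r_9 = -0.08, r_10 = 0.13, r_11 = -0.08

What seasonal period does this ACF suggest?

The largest autocorrelation is r_4 = 0.54, with a weaker echo at lag 8 (0.39); the remaining lags stay at or below 0.19.
The dominant spike at lag 4 indicates a seasonal period of 4.

4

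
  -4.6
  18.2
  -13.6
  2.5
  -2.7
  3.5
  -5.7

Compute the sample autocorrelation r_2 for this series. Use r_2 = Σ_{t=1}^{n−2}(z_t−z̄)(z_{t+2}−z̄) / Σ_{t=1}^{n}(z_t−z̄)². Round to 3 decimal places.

0.276

Mean z̄ = (-4.6 + 18.2 − 13.6 + 2.5 − 2.7 + 3.5 − 5.7)/7 = -0.3429
Deviations from mean: -4.2571, 18.5429, -13.2571, 2.8429, -2.3571, 3.8429, -5.3571
Numerator Σ_{t=1}^{5}(z_t−z̄)(z_{t+2}−z̄) = 163.9535
Denominator Σ(z_t−z̄)² = 594.8171
r_2 = 163.9535 / 594.8171 = 0.276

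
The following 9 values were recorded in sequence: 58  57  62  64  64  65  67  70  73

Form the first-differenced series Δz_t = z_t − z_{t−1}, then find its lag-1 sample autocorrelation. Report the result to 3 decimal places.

-0.237

First differences Δz: -1, 5, 2, 0, 1, 2, 3, 3
Mean of differences = 1.8750
Numerator Σ(Δz_t−Δz̄)(Δz_{t+1}−Δz̄) = -5.8906
Denominator Σ(Δz_t−Δz̄)² = 24.8750
r_1(Δz) = -5.8906 / 24.8750 = -0.237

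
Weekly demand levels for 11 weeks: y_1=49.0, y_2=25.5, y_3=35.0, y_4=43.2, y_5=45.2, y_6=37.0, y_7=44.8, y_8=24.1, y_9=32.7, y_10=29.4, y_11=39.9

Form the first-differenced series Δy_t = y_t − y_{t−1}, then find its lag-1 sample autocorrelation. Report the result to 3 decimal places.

-0.418

First differences Δy: -23.5, 9.5, 8.2, 2.0, -8.2, 7.8, -20.7, 8.6, -3.3, 10.5
Mean of differences = -0.9100
Numerator Σ(Δy_t−Δȳ)(Δy_{t+1}−Δȳ) = -609.0991
Denominator Σ(Δy_t−Δȳ)² = 1457.1290
r_1(Δy) = -609.0991 / 1457.1290 = -0.418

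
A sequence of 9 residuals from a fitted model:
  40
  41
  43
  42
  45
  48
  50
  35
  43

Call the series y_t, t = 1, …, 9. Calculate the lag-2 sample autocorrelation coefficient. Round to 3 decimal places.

Mean ȳ = (40 + 41 + 43 + 42 + 45 + 48 + 50 + 35 + 43)/9 = 43.0000
Σ(y_t−ȳ)(y_{t+2}−ȳ) = (0.0000) + (2.0000) + (0.0000) + (-5.0000) + (14.0000) + (-40.0000) + (0.0000) = -29.0000
Denominator Σ(y_t−ȳ)² = 156.0000
r_2 = -29.0000 / 156.0000 = -0.186

-0.186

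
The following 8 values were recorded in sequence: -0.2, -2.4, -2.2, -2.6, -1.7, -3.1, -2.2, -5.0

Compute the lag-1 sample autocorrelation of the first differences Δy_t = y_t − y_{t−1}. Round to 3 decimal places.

-0.475

First differences Δy: -2.2, 0.2, -0.4, 0.9, -1.4, 0.9, -2.8
Mean of differences = -0.6857
Numerator Σ(Δy_t−Δȳ)(Δy_{t+1}−Δȳ) = -6.2531
Denominator Σ(Δy_t−Δȳ)² = 13.1686
r_1(Δy) = -6.2531 / 13.1686 = -0.475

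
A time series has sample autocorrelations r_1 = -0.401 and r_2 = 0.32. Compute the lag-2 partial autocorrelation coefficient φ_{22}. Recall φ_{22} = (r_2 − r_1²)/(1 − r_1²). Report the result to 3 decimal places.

φ_{22} = (r_2 − r_1²) / (1 − r_1²)
r_1² = (-0.401)² = 0.160801
Numerator = 0.32 − 0.1608 = 0.1592; denominator = 1 − 0.1608 = 0.8392
φ_{22} = 0.1592 / 0.8392 = 0.190

0.190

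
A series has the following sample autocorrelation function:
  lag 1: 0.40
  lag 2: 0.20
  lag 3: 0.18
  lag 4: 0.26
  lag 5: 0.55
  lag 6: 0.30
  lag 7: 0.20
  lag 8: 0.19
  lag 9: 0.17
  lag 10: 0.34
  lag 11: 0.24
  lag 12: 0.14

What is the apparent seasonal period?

The largest autocorrelation is r_5 = 0.55; the remaining lags stay at or below 0.40. The elevated value at lag 1 (0.40), dropping to 0.20 at lag 2, reflects decaying short-term dependence rather than seasonality.
The dominant spike at lag 5 indicates a seasonal period of 5.

5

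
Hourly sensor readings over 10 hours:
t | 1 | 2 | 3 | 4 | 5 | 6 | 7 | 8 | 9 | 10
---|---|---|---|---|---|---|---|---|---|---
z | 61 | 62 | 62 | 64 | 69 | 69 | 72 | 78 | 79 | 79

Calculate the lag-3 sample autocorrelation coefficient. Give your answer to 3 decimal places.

Mean z̄ = (61 + 62 + 62 + 64 + 69 + 69 + 72 + 78 + 79 + 79)/10 = 69.5000
Σ(z_t−z̄)(z_{t+3}−z̄) = (46.7500) + (3.7500) + (3.7500) + (-13.7500) + (-4.2500) + (-4.7500) + (23.7500) = 55.2500
Denominator Σ(z_t−z̄)² = 474.5000
r_3 = 55.2500 / 474.5000 = 0.116

0.116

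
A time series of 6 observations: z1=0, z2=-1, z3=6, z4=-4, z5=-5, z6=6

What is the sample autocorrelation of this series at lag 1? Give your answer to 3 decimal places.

-0.342

Mean z̄ = (0 − 1 + 6 − 4 − 5 + 6)/6 = 0.3333
Deviations from mean: -0.3333, -1.3333, 5.6667, -4.3333, -5.3333, 5.6667
Numerator Σ_{t=1}^{5}(z_t−z̄)(z_{t+1}−z̄) = -38.7778
Denominator Σ(z_t−z̄)² = 113.3333
r_1 = -38.7778 / 113.3333 = -0.342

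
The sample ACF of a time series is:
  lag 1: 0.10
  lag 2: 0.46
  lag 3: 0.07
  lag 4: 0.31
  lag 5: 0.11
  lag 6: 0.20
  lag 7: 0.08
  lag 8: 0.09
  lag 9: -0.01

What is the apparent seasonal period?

The largest autocorrelation is r_2 = 0.46, with weaker echoes at lags 4 (0.31) and 6 (0.20); the remaining lags stay at or below 0.11.
The dominant spike at lag 2 indicates a seasonal period of 2.

2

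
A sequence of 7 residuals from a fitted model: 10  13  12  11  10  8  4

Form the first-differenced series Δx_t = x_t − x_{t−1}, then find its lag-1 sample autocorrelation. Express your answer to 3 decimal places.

0.115

First differences Δx: 3, -1, -1, -1, -2, -4
Mean of differences = -1.0000
Numerator Σ(Δx_t−Δx̄)(Δx_{t+1}−Δx̄) = 3.0000
Denominator Σ(Δx_t−Δx̄)² = 26.0000
r_1(Δx) = 3.0000 / 26.0000 = 0.115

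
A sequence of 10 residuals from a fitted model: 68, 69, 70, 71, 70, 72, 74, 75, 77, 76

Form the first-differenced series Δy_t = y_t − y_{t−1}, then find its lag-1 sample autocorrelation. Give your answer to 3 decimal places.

-0.266

First differences Δy: 1, 1, 1, -1, 2, 2, 1, 2, -1
Mean of differences = 0.8889
Numerator Σ(Δy_t−Δȳ)(Δy_{t+1}−Δȳ) = -2.9012
Denominator Σ(Δy_t−Δȳ)² = 10.8889
r_1(Δy) = -2.9012 / 10.8889 = -0.266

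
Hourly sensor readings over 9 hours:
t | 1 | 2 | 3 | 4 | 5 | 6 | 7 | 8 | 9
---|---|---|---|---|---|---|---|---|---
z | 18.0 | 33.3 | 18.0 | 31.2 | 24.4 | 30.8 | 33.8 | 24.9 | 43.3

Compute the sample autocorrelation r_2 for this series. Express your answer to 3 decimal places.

Mean z̄ = (18.0 + 33.3 + 18.0 + 31.2 + 24.4 + 30.8 + 33.8 + 24.9 + 43.3)/9 = 28.6333
Σ(z_t−z̄)(z_{t+2}−z̄) = (113.0678) + (11.9778) + (45.0144) + (5.5611) + (-21.8722) + (-8.0889) + (75.7778) = 221.4378
Denominator Σ(z_t−z̄)² = 532.8600
r_2 = 221.4378 / 532.8600 = 0.416

0.416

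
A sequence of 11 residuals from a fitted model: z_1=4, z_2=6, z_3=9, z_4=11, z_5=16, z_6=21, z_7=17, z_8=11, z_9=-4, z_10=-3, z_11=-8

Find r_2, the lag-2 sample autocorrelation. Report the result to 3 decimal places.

Mean z̄ = (4 + 6 + 9 + 11 + 16 + 21 + 17 + 11 − 4 − 3 − 8)/11 = 7.2727
Numerator Σ_{t=1}^{9}(z_t−z̄)(z_{t+2}−z̄) = 216.1240
Denominator Σ(z_t−z̄)² = 868.1818
r_2 = 216.1240 / 868.1818 = 0.249

0.249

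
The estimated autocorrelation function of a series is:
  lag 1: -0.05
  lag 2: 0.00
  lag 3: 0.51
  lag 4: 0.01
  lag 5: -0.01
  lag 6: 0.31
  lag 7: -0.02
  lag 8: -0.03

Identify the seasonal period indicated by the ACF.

3

The largest autocorrelation is r_3 = 0.51, with a weaker echo at lag 6 (0.31); the remaining lags stay at or below 0.01.
The dominant spike at lag 3 indicates a seasonal period of 3.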